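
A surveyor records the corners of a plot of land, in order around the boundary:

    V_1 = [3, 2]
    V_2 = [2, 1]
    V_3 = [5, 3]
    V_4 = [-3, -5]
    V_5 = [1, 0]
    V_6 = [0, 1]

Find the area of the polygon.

Cross-terms: -1, 1, -16, 5, 1, -3  ⇒  Σ = -13
Area = |Σ|/2 = 6.5.

6.5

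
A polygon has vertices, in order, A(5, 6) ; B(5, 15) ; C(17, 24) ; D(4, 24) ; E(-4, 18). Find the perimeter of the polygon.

62

|AB| = √((0)² + (9)²) = √81 = 9
|BC| = √((12)² + (9)²) = √225 = 15
|CD| = √((-13)² + (0)²) = √169 = 13
|DE| = √((-8)² + (-6)²) = √100 = 10
|EA| = √((9)² + (-12)²) = √225 = 15
Perimeter = 9 + 15 + 13 + 10 + 15 = 62.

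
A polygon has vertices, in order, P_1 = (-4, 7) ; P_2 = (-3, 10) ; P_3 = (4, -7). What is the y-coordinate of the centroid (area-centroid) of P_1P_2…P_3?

Apply Gauss's area formula. First the cross-terms c_i = x_i·y_{i+1} − x_{i+1}·y_i:
  -19, -19, 0  ⇒  2A = -38, A = -19.
Then Σ (y_i + y_{i+1})·c_i = -380, so ȳ = -380 / (6·(-19)) = 10/3.

10/3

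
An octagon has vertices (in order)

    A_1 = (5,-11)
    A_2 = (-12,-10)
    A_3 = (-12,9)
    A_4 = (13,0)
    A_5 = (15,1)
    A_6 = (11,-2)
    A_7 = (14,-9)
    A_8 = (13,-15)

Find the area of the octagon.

393.5

Apply the shoelace formula: 2A = Σ (x_i·y_{i+1} − x_{i+1}·y_i), indices taken mod 8.
Cross-terms: -182, -228, -117, 13, -41, -71, -93, -68  ⇒  Σ = -787
Area = |Σ|/2 = 393.5.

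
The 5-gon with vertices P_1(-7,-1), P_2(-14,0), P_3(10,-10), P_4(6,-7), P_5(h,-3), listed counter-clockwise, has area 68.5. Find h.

The doubled signed area Σ (x_i y_{i+1} − x_{i+1} y_i) is linear in h.
With h=0 it equals 77; the coefficient of h is 6 (from the two edges through P_5).
So 6·h + 77 = 2·68.5 = 137 ⇒ h = 10.

10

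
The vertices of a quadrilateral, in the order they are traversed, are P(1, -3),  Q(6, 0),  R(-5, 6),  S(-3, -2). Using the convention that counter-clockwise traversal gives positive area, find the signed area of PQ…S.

46.5

Σ = (18) + (36) + (28) + (11) = 93
Signed area = Σ/2 = 46.5 (positive ⇒ counter-clockwise traversal).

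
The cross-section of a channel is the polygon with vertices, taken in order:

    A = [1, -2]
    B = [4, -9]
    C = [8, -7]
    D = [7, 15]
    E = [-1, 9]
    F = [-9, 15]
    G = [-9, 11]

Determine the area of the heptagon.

Apply Gauss's area formula: 2A = Σ (x_i·y_{i+1} − x_{i+1}·y_i), indices taken mod 7.
Σ = (-1) + (44) + (169) + (78) + (66) + (36) + (7) = 399
Area = |Σ|/2 = 199.5.

199.5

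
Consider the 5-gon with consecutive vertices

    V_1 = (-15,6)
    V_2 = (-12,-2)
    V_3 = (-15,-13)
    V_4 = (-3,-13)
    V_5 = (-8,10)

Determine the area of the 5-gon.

V_1→V_2: (-15)(-2) − (-12)(6) = 102
V_2→V_3: (-12)(-13) − (-15)(-2) = 126
V_3→V_4: (-15)(-13) − (-3)(-13) = 156
V_4→V_5: (-3)(10) − (-8)(-13) = -134
V_5→V_1: (-8)(6) − (-15)(10) = 102
Σ = 352
Area = |Σ|/2 = 176.

176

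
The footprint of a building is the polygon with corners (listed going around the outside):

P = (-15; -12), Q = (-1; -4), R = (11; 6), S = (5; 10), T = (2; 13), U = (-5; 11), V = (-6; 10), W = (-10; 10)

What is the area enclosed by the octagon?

312

Apply the shoelace (surveyor's) formula: 2A = Σ (x_i·y_{i+1} − x_{i+1}·y_i), indices taken mod 8.
P→Q: (-15)(-4) − (-1)(-12) = 48
Q→R: (-1)(6) − (11)(-4) = 38
R→S: (11)(10) − (5)(6) = 80
S→T: (5)(13) − (2)(10) = 45
T→U: (2)(11) − (-5)(13) = 87
U→V: (-5)(10) − (-6)(11) = 16
V→W: (-6)(10) − (-10)(10) = 40
W→P: (-10)(-12) − (-15)(10) = 270
Σ = 624
Area = |Σ|/2 = 312.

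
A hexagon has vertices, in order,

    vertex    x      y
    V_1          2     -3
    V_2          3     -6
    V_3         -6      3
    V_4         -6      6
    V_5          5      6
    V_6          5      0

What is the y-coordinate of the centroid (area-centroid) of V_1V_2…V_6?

Apply the shoelace formula. First the cross-terms c_i = x_i·y_{i+1} − x_{i+1}·y_i:
  -3, -27, -18, -66, -30, -15  ⇒  2A = -159, A = -79.5.
Then Σ (y_i + y_{i+1})·c_i = -981, so ȳ = -981 / (6·(-79.5)) = 109/53.

109/53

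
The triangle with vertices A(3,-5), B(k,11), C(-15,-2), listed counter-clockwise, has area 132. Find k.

Write out the shoelace sum; only the two edges meeting at B involve k:
2·Area = [(3·11 − k·(-5)) + (k·(-2) − (-15)·11)] + 81
       = 3·k + 279 = 264
⇒ k = -5.

-5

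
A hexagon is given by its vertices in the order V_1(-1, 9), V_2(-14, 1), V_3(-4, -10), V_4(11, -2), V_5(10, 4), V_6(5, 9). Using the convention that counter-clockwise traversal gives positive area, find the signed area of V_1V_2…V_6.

287.5

Apply the shoelace (surveyor's) formula: 2A = Σ (x_i·y_{i+1} − x_{i+1}·y_i), indices taken mod 6.
V_1→V_2: (-1)(1) − (-14)(9) = 125
V_2→V_3: (-14)(-10) − (-4)(1) = 144
V_3→V_4: (-4)(-2) − (11)(-10) = 118
V_4→V_5: (11)(4) − (10)(-2) = 64
V_5→V_6: (10)(9) − (5)(4) = 70
V_6→V_1: (5)(9) − (-1)(9) = 54
Σ = 575
Signed area = Σ/2 = 287.5 (positive ⇒ counter-clockwise traversal).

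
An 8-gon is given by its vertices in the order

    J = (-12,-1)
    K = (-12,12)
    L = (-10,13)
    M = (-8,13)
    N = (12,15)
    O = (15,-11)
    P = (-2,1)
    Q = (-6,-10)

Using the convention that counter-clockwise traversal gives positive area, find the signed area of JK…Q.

Σ = (-156) + (-36) + (-26) + (-276) + (-357) + (-7) + (26) + (-114) = -946
Signed area = Σ/2 = -473 (negative ⇒ clockwise traversal).

-473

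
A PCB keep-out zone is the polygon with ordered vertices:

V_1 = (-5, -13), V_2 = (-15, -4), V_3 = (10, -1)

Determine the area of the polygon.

127.5

Apply Gauss's area formula: 2A = Σ (x_i·y_{i+1} − x_{i+1}·y_i), indices taken mod 3.
Cross-terms: -175, 55, -135  ⇒  Σ = -255
Area = |Σ|/2 = 127.5.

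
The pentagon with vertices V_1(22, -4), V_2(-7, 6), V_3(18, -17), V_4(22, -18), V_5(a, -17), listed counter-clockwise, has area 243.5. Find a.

Write out the shoelace sum; only the two edges meeting at V_5 involve a:
2·Area = [(22·(-17) − a·(-18)) + (a·(-4) − 22·(-17))] + 165
       = 14·a + 165 = 487
⇒ a = 23.

23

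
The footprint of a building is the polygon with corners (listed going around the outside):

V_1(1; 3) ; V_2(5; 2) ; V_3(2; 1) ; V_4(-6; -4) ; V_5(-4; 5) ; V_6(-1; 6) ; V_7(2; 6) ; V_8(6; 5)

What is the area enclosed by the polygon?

55

Apply the surveyor's formula: 2A = Σ (x_i·y_{i+1} − x_{i+1}·y_i), indices taken mod 8.
V_1→V_2: (1)(2) − (5)(3) = -13
V_2→V_3: (5)(1) − (2)(2) = 1
V_3→V_4: (2)(-4) − (-6)(1) = -2
V_4→V_5: (-6)(5) − (-4)(-4) = -46
V_5→V_6: (-4)(6) − (-1)(5) = -19
V_6→V_7: (-1)(6) − (2)(6) = -18
V_7→V_8: (2)(5) − (6)(6) = -26
V_8→V_1: (6)(3) − (1)(5) = 13
Σ = -110
Area = |Σ|/2 = 55.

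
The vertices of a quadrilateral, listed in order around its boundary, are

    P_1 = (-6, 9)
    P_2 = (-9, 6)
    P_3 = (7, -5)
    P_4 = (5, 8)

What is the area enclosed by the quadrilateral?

111

Σ = (45) + (3) + (81) + (93) = 222
Area = |Σ|/2 = 111.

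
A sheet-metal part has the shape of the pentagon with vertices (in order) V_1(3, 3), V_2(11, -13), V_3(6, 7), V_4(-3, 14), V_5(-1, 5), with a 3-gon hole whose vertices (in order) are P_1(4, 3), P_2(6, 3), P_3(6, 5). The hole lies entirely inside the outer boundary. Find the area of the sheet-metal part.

82.5

Outer boundary:
Apply the shoelace (surveyor's) formula: 2A = Σ (x_i·y_{i+1} − x_{i+1}·y_i), indices taken mod 5.
Σ = (-72) + (155) + (105) + (-1) + (-18) = 169
Area = |Σ|/2 = 84.5.
Hole:
P_1→P_2: (4)(3) − (6)(3) = -6
P_2→P_3: (6)(5) − (6)(3) = 12
P_3→P_1: (6)(3) − (4)(5) = -2
Σ = 4
Area = |Σ|/2 = 2.
Net area = 84.5 − 2 = 82.5.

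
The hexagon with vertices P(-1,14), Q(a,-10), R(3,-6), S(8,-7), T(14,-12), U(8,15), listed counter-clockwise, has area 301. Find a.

-5

Write out the shoelace sum; only the two edges meeting at Q involve a:
2·Area = [((-1)·(-10) − a·14) + (a·(-6) − 3·(-10))] + 462
       = -20·a + 502 = 602
⇒ a = -5.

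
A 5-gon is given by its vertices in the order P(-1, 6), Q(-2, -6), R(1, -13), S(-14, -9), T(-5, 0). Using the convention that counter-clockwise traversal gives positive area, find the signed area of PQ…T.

-108

Apply the shoelace (surveyor's) formula: 2A = Σ (x_i·y_{i+1} − x_{i+1}·y_i), indices taken mod 5.
Σ = (18) + (32) + (-191) + (-45) + (-30) = -216
Signed area = Σ/2 = -108 (negative ⇒ clockwise traversal).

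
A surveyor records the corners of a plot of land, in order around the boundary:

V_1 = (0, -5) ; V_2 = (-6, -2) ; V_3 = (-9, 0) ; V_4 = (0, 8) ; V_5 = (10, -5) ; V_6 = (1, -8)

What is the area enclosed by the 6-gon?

140

Apply the shoelace formula: 2A = Σ (x_i·y_{i+1} − x_{i+1}·y_i), indices taken mod 6.
Σ = (-30) + (-18) + (-72) + (-80) + (-75) + (-5) = -280
Area = |Σ|/2 = 140.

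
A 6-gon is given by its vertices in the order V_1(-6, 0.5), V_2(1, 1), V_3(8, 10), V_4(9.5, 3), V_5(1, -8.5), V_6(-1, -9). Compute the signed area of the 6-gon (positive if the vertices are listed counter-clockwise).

V_1→V_2: (-6)(1) − (1)(0.5) = -6.5
V_2→V_3: (1)(10) − (8)(1) = 2
V_3→V_4: (8)(3) − (9.5)(10) = -71
V_4→V_5: (9.5)(-8.5) − (1)(3) = -83.75
V_5→V_6: (1)(-9) − (-1)(-8.5) = -17.5
V_6→V_1: (-1)(0.5) − (-6)(-9) = -54.5
Σ = -231.25
Signed area = Σ/2 = -115.625 (negative ⇒ clockwise traversal).

-115.625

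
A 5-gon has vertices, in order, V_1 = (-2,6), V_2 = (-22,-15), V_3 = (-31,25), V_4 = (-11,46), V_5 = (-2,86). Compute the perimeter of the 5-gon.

|V_1V_2| = √((-20)² + (-21)²) = √841 = 29
|V_2V_3| = √((-9)² + (40)²) = √1681 = 41
|V_3V_4| = √((20)² + (21)²) = √841 = 29
|V_4V_5| = √((9)² + (40)²) = √1681 = 41
|V_5V_1| = √((0)² + (-80)²) = √6400 = 80
Perimeter = 29 + 41 + 29 + 41 + 80 = 220.

220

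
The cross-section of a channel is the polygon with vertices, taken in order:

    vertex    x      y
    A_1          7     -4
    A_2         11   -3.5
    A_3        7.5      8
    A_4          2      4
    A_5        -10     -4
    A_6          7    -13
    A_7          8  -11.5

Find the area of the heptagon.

204.875

Apply Gauss's area formula: 2A = Σ (x_i·y_{i+1} − x_{i+1}·y_i), indices taken mod 7.
Cross-terms: 19.5, 114.25, 14, 32, 158, 23.5, 48.5  ⇒  Σ = 409.75
Area = |Σ|/2 = 204.875.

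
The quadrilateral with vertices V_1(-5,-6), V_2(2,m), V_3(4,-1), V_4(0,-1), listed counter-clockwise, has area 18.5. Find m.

-4

The doubled signed area Σ (x_i y_{i+1} − x_{i+1} y_i) is linear in m.
With m=0 it equals 1; the coefficient of m is -9 (from the two edges through V_2).
So -9·m + 1 = 2·18.5 = 37 ⇒ m = -4.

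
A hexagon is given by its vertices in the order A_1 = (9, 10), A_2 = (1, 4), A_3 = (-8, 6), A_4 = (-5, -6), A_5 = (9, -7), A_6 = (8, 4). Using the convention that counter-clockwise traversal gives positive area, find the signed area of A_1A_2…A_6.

Cross-terms: 26, 38, 78, 89, 92, 44  ⇒  Σ = 367
Signed area = Σ/2 = 183.5 (positive ⇒ counter-clockwise traversal).

183.5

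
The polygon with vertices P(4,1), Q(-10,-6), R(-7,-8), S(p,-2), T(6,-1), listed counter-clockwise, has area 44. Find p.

Write out the shoelace sum; only the two edges meeting at S involve p:
2·Area = [((-7)·(-2) − p·(-8)) + (p·(-1) − 6·(-2))] + 34
       = 7·p + 60 = 88
⇒ p = 4.

4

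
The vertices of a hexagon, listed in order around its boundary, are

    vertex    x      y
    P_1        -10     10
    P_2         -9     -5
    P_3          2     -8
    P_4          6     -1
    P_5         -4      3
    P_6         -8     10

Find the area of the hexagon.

Cross-terms: 140, 82, 46, 14, -16, 20  ⇒  Σ = 286
Area = |Σ|/2 = 143.

143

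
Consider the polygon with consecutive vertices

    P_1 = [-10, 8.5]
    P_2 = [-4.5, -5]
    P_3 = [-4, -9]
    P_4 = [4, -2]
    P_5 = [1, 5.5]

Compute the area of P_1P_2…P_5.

120.125

Cross-terms: 88.25, 20.5, 44, 24, 63.5  ⇒  Σ = 240.25
Area = |Σ|/2 = 120.125.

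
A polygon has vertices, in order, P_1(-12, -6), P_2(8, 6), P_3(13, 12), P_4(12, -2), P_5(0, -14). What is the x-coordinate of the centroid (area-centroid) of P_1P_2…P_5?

Apply Gauss's area formula. First the cross-terms c_i = x_i·y_{i+1} − x_{i+1}·y_i:
  -24, 18, -170, -168, -168  ⇒  2A = -512, A = -256.
Then Σ (x_i + x_{i+1})·c_i = -3776, so x̄ = -3776 / (6·(-256)) = 59/24.

59/24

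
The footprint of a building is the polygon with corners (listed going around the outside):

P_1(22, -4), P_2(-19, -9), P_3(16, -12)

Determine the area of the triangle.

Apply the surveyor's formula: 2A = Σ (x_i·y_{i+1} − x_{i+1}·y_i), indices taken mod 3.
Σ = (-274) + (372) + (200) = 298
Area = |Σ|/2 = 149.

149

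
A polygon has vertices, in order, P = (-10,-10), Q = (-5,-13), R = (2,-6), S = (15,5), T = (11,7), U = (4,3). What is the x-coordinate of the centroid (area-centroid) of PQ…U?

Apply the shoelace formula. First the cross-terms c_i = x_i·y_{i+1} − x_{i+1}·y_i:
  80, 56, 100, 50, 5, -10  ⇒  2A = 281, A = 140.5.
Then Σ (x_i + x_{i+1})·c_i = 1767, so x̄ = 1767 / (6·140.5) = 589/281.

589/281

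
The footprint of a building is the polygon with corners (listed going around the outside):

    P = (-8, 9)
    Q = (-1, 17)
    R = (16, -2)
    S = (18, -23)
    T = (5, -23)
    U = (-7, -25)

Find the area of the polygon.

Apply the shoelace formula: 2A = Σ (x_i·y_{i+1} − x_{i+1}·y_i), indices taken mod 6.
P→Q: (-8)(17) − (-1)(9) = -127
Q→R: (-1)(-2) − (16)(17) = -270
R→S: (16)(-23) − (18)(-2) = -332
S→T: (18)(-23) − (5)(-23) = -299
T→U: (5)(-25) − (-7)(-23) = -286
U→P: (-7)(9) − (-8)(-25) = -263
Σ = -1577
Area = |Σ|/2 = 788.5.

788.5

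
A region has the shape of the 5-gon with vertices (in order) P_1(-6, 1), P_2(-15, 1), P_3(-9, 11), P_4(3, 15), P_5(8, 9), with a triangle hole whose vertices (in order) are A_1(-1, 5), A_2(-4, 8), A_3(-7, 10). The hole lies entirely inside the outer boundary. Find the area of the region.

Outer boundary:
P_1→P_2: (-6)(1) − (-15)(1) = 9
P_2→P_3: (-15)(11) − (-9)(1) = -156
P_3→P_4: (-9)(15) − (3)(11) = -168
P_4→P_5: (3)(9) − (8)(15) = -93
P_5→P_1: (8)(1) − (-6)(9) = 62
Σ = -346
Area = |Σ|/2 = 173.
Hole:
Apply the shoelace formula: 2A = Σ (x_i·y_{i+1} − x_{i+1}·y_i), indices taken mod 3.
Σ = (12) + (16) + (-25) = 3
Area = |Σ|/2 = 1.5.
Net area = 173 − 1.5 = 171.5.

171.5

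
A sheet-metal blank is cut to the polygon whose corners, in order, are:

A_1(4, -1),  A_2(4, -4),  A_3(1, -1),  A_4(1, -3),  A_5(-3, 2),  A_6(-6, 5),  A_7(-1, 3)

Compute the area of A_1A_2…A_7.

24

Apply Gauss's area formula: 2A = Σ (x_i·y_{i+1} − x_{i+1}·y_i), indices taken mod 7.
Σ = (-12) + (0) + (-2) + (-7) + (-3) + (-13) + (-11) = -48
Area = |Σ|/2 = 24.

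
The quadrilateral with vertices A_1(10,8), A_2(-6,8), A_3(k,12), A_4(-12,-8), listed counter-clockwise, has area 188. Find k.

-12

Write out the shoelace sum; only the two edges meeting at A_3 involve k:
2·Area = [((-6)·12 − k·8) + (k·(-8) − (-12)·12)] + 112
       = -16·k + 184 = 376
⇒ k = -12.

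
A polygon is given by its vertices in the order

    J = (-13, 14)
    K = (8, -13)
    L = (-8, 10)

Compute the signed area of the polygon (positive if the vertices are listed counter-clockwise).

Apply the shoelace (surveyor's) formula: 2A = Σ (x_i·y_{i+1} − x_{i+1}·y_i), indices taken mod 3.
Σ = (57) + (-24) + (18) = 51
Signed area = Σ/2 = 25.5 (positive ⇒ counter-clockwise traversal).

25.5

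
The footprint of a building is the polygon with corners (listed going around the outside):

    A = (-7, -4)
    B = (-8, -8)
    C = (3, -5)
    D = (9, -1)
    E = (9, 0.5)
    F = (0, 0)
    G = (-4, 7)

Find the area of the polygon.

104.25

Apply the shoelace (surveyor's) formula: 2A = Σ (x_i·y_{i+1} − x_{i+1}·y_i), indices taken mod 7.
Σ = (24) + (64) + (42) + (13.5) + (0) + (0) + (65) = 208.5
Area = |Σ|/2 = 104.25.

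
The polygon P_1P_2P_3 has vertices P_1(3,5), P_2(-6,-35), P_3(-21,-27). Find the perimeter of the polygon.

98

|P_1P_2| = √((-9)² + (-40)²) = √1681 = 41
|P_2P_3| = √((-15)² + (8)²) = √289 = 17
|P_3P_1| = √((24)² + (32)²) = √1600 = 40
Perimeter = 41 + 17 + 40 = 98.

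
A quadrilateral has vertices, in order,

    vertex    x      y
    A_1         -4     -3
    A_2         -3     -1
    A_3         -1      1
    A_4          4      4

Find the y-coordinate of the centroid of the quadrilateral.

16/39

Apply the shoelace formula. First the cross-terms c_i = x_i·y_{i+1} − x_{i+1}·y_i:
  -5, -4, -8, 4  ⇒  2A = -13, A = -6.5.
Then Σ (y_i + y_{i+1})·c_i = -16, so ȳ = -16 / (6·(-6.5)) = 16/39.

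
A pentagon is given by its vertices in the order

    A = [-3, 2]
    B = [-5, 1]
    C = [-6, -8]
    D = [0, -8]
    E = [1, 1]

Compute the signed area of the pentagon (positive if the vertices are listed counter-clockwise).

Σ = (7) + (46) + (48) + (8) + (5) = 114
Signed area = Σ/2 = 57 (positive ⇒ counter-clockwise traversal).

57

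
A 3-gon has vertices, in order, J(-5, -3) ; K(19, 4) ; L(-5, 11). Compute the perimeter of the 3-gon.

64

|JK| = √((24)² + (7)²) = √625 = 25
|KL| = √((-24)² + (7)²) = √625 = 25
|LJ| = √((0)² + (-14)²) = √196 = 14
Perimeter = 25 + 25 + 14 = 64.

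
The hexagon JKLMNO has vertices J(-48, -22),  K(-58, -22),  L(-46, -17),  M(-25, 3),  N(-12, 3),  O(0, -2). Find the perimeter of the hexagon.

130

|JK| = √((-10)² + (0)²) = √100 = 10
|KL| = √((12)² + (5)²) = √169 = 13
|LM| = √((21)² + (20)²) = √841 = 29
|MN| = √((13)² + (0)²) = √169 = 13
|NO| = √((12)² + (-5)²) = √169 = 13
|OJ| = √((-48)² + (-20)²) = √2704 = 52
Perimeter = 10 + 13 + 29 + 13 + 13 + 52 = 130.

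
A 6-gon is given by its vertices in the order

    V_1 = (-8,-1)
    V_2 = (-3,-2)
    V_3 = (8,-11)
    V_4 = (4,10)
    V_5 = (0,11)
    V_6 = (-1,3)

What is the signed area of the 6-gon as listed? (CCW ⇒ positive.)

Σ = (13) + (49) + (124) + (44) + (11) + (25) = 266
Signed area = Σ/2 = 133 (positive ⇒ counter-clockwise traversal).

133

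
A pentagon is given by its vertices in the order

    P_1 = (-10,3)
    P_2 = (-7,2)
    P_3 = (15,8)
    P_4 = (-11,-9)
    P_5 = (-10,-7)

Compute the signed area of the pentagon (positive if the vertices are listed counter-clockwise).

-122.5

Cross-terms: 1, -86, -47, -13, -100  ⇒  Σ = -245
Signed area = Σ/2 = -122.5 (negative ⇒ clockwise traversal).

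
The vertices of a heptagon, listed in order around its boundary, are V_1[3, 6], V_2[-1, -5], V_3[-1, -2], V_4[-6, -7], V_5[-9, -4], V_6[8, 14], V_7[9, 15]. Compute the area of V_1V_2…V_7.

Σ = (-9) + (-3) + (-5) + (-39) + (-94) + (-6) + (9) = -147
Area = |Σ|/2 = 73.5.

73.5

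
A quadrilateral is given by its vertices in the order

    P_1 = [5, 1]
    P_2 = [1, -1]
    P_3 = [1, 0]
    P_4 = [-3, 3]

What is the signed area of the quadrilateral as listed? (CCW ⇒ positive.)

-10

Apply the shoelace (surveyor's) formula: 2A = Σ (x_i·y_{i+1} − x_{i+1}·y_i), indices taken mod 4.
Cross-terms: -6, 1, 3, -18  ⇒  Σ = -20
Signed area = Σ/2 = -10 (negative ⇒ clockwise traversal).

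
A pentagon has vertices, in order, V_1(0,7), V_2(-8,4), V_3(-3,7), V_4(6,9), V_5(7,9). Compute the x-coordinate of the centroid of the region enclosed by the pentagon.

Apply the surveyor's formula. First the cross-terms c_i = x_i·y_{i+1} − x_{i+1}·y_i:
  56, -44, -69, -9, 49  ⇒  2A = -17, A = -8.5.
Then Σ (x_i + x_{i+1})·c_i = 55, so x̄ = 55 / (6·(-8.5)) = -55/51.

-55/51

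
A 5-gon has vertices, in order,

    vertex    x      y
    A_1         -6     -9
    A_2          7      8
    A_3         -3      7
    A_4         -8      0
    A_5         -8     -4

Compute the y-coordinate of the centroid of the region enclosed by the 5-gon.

Apply the shoelace formula. First the cross-terms c_i = x_i·y_{i+1} − x_{i+1}·y_i:
  15, 73, 56, 32, 48  ⇒  2A = 224, A = 112.
Then Σ (y_i + y_{i+1})·c_i = 720, so ȳ = 720 / (6·112) = 15/14.

15/14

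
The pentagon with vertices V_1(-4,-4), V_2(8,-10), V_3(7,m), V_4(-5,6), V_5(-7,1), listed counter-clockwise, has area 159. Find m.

The doubled signed area Σ (x_i y_{i+1} − x_{i+1} y_i) is linear in m.
With m=0 it equals 253; the coefficient of m is 13 (from the two edges through V_3).
So 13·m + 253 = 2·159 = 318 ⇒ m = 5.

5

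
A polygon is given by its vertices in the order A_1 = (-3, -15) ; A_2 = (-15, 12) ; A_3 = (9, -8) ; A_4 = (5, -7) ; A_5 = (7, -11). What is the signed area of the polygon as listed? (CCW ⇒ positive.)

Σ = (-261) + (12) + (-23) + (-6) + (-138) = -416
Signed area = Σ/2 = -208 (negative ⇒ clockwise traversal).

-208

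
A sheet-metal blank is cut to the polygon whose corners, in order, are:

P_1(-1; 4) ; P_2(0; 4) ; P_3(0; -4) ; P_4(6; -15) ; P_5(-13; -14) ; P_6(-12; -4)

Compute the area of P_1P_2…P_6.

Apply the shoelace (surveyor's) formula: 2A = Σ (x_i·y_{i+1} − x_{i+1}·y_i), indices taken mod 6.
Σ = (-4) + (0) + (24) + (-279) + (-116) + (-52) = -427
Area = |Σ|/2 = 213.5.

213.5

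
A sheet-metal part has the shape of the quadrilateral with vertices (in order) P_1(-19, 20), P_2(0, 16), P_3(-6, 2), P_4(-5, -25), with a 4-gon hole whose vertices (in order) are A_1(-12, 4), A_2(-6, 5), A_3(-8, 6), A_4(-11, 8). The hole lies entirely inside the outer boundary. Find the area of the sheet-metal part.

Outer boundary:
Apply the surveyor's formula: 2A = Σ (x_i·y_{i+1} − x_{i+1}·y_i), indices taken mod 4.
Σ = (-304) + (96) + (160) + (-575) = -623
Area = |Σ|/2 = 311.5.
Hole:
A_1→A_2: (-12)(5) − (-6)(4) = -36
A_2→A_3: (-6)(6) − (-8)(5) = 4
A_3→A_4: (-8)(8) − (-11)(6) = 2
A_4→A_1: (-11)(4) − (-12)(8) = 52
Σ = 22
Area = |Σ|/2 = 11.
Net area = 311.5 − 11 = 300.5.

300.5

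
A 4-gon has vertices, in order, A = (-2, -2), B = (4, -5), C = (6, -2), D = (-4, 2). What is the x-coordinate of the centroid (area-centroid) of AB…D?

8/7

Apply the surveyor's formula. First the cross-terms c_i = x_i·y_{i+1} − x_{i+1}·y_i:
  18, 22, 4, 12  ⇒  2A = 56, A = 28.
Then Σ (x_i + x_{i+1})·c_i = 192, so x̄ = 192 / (6·28) = 8/7.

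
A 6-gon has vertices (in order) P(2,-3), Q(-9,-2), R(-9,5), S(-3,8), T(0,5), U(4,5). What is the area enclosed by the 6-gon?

104

P→Q: (2)(-2) − (-9)(-3) = -31
Q→R: (-9)(5) − (-9)(-2) = -63
R→S: (-9)(8) − (-3)(5) = -57
S→T: (-3)(5) − (0)(8) = -15
T→U: (0)(5) − (4)(5) = -20
U→P: (4)(-3) − (2)(5) = -22
Σ = -208
Area = |Σ|/2 = 104.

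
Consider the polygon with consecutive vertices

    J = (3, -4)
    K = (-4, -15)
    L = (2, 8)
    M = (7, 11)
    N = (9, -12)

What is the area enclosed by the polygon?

J→K: (3)(-15) − (-4)(-4) = -61
K→L: (-4)(8) − (2)(-15) = -2
L→M: (2)(11) − (7)(8) = -34
M→N: (7)(-12) − (9)(11) = -183
N→J: (9)(-4) − (3)(-12) = 0
Σ = -280
Area = |Σ|/2 = 140.

140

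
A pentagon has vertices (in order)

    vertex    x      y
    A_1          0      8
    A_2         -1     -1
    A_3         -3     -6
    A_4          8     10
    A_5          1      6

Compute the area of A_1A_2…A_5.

Σ = (8) + (3) + (18) + (38) + (8) = 75
Area = |Σ|/2 = 37.5.

37.5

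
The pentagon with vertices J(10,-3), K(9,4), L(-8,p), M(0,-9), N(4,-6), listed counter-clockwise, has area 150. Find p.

5

The doubled signed area Σ (x_i y_{i+1} − x_{i+1} y_i) is linear in p.
With p=0 it equals 255; the coefficient of p is 9 (from the two edges through L).
So 9·p + 255 = 2·150 = 300 ⇒ p = 5.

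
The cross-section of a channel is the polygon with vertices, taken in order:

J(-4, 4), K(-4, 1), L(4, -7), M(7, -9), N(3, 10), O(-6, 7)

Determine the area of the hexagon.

Apply the surveyor's formula: 2A = Σ (x_i·y_{i+1} − x_{i+1}·y_i), indices taken mod 6.
J→K: (-4)(1) − (-4)(4) = 12
K→L: (-4)(-7) − (4)(1) = 24
L→M: (4)(-9) − (7)(-7) = 13
M→N: (7)(10) − (3)(-9) = 97
N→O: (3)(7) − (-6)(10) = 81
O→J: (-6)(4) − (-4)(7) = 4
Σ = 231
Area = |Σ|/2 = 115.5.

115.5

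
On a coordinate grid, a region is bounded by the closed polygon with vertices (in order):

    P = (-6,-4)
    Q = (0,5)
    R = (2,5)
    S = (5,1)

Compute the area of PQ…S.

38.5

Σ = (-30) + (-10) + (-23) + (-14) = -77
Area = |Σ|/2 = 38.5.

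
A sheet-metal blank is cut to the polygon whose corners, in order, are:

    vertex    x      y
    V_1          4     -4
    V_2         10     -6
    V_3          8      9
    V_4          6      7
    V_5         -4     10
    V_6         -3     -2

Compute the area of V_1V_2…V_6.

151

Apply the shoelace (surveyor's) formula: 2A = Σ (x_i·y_{i+1} − x_{i+1}·y_i), indices taken mod 6.
V_1→V_2: (4)(-6) − (10)(-4) = 16
V_2→V_3: (10)(9) − (8)(-6) = 138
V_3→V_4: (8)(7) − (6)(9) = 2
V_4→V_5: (6)(10) − (-4)(7) = 88
V_5→V_6: (-4)(-2) − (-3)(10) = 38
V_6→V_1: (-3)(-4) − (4)(-2) = 20
Σ = 302
Area = |Σ|/2 = 151.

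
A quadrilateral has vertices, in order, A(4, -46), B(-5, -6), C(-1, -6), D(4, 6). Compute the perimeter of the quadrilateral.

|AB| = √((-9)² + (40)²) = √1681 = 41
|BC| = √((4)² + (0)²) = √16 = 4
|CD| = √((5)² + (12)²) = √169 = 13
|DA| = √((0)² + (-52)²) = √2704 = 52
Perimeter = 41 + 4 + 13 + 52 = 110.

110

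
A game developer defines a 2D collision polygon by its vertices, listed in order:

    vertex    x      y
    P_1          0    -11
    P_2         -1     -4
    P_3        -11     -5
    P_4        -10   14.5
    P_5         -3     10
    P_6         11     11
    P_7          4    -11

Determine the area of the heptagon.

334

Apply the shoelace (surveyor's) formula: 2A = Σ (x_i·y_{i+1} − x_{i+1}·y_i), indices taken mod 7.
Σ = (-11) + (-39) + (-209.5) + (-56.5) + (-143) + (-165) + (-44) = -668
Area = |Σ|/2 = 334.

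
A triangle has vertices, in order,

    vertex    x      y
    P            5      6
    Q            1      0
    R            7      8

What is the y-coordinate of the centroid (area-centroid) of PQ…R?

Apply the shoelace formula. First the cross-terms c_i = x_i·y_{i+1} − x_{i+1}·y_i:
  -6, 8, 2  ⇒  2A = 4, A = 2.
Then Σ (y_i + y_{i+1})·c_i = 56, so ȳ = 56 / (6·2) = 14/3.

14/3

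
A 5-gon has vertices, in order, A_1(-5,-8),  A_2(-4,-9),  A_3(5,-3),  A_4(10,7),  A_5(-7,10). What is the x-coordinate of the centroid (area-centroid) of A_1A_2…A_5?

Apply the shoelace formula. First the cross-terms c_i = x_i·y_{i+1} − x_{i+1}·y_i:
  13, 57, 65, 149, 106  ⇒  2A = 390, A = 195.
Then Σ (x_i + x_{i+1})·c_i = 90, so x̄ = 90 / (6·195) = 1/13.

1/13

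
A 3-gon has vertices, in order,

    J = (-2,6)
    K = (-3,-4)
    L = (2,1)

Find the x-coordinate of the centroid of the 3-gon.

Apply the shoelace (surveyor's) formula. First the cross-terms c_i = x_i·y_{i+1} − x_{i+1}·y_i:
  26, 5, 14  ⇒  2A = 45, A = 22.5.
Then Σ (x_i + x_{i+1})·c_i = -135, so x̄ = -135 / (6·22.5) = -1.

-1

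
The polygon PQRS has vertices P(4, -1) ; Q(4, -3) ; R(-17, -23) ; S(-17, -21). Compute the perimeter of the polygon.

|PQ| = √((0)² + (-2)²) = √4 = 2
|QR| = √((-21)² + (-20)²) = √841 = 29
|RS| = √((0)² + (2)²) = √4 = 2
|SP| = √((21)² + (20)²) = √841 = 29
Perimeter = 2 + 29 + 2 + 29 = 62.

62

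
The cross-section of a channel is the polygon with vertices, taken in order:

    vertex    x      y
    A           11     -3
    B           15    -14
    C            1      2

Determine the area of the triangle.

45

Apply the shoelace (surveyor's) formula: 2A = Σ (x_i·y_{i+1} − x_{i+1}·y_i), indices taken mod 3.
Σ = (-109) + (44) + (-25) = -90
Area = |Σ|/2 = 45.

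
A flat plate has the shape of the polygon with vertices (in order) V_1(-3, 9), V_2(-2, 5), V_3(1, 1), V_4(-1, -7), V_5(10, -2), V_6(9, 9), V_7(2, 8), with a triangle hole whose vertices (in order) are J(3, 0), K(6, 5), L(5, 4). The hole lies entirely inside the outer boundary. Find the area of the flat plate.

132

Outer boundary:
Apply Gauss's area formula: 2A = Σ (x_i·y_{i+1} − x_{i+1}·y_i), indices taken mod 7.
Σ = (3) + (-7) + (-6) + (72) + (108) + (54) + (42) = 266
Area = |Σ|/2 = 133.
Hole:
Cross-terms: 15, -1, -12  ⇒  Σ = 2
Area = |Σ|/2 = 1.
Net area = 133 − 1 = 132.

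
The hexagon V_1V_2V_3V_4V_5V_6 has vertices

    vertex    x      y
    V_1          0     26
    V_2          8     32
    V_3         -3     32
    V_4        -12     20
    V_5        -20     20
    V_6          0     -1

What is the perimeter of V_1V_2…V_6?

100

|V_1V_2| = √((8)² + (6)²) = √100 = 10
|V_2V_3| = √((-11)² + (0)²) = √121 = 11
|V_3V_4| = √((-9)² + (-12)²) = √225 = 15
|V_4V_5| = √((-8)² + (0)²) = √64 = 8
|V_5V_6| = √((20)² + (-21)²) = √841 = 29
|V_6V_1| = √((0)² + (27)²) = √729 = 27
Perimeter = 10 + 11 + 15 + 8 + 29 + 27 = 100.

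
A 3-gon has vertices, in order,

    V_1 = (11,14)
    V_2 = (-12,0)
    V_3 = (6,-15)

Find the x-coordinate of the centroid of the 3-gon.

Apply the shoelace formula. First the cross-terms c_i = x_i·y_{i+1} − x_{i+1}·y_i:
  168, 180, 249  ⇒  2A = 597, A = 298.5.
Then Σ (x_i + x_{i+1})·c_i = 2985, so x̄ = 2985 / (6·298.5) = 5/3.

5/3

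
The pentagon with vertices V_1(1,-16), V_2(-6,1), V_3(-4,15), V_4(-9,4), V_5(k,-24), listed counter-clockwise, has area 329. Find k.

The doubled signed area Σ (x_i y_{i+1} − x_{i+1} y_i) is linear in k.
With k=0 it equals 178; the coefficient of k is -20 (from the two edges through V_5).
So -20·k + 178 = 2·329 = 658 ⇒ k = -24.

-24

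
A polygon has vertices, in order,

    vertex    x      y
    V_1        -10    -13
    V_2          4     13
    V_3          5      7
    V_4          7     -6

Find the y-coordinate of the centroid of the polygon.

-410/207

Apply the shoelace (surveyor's) formula. First the cross-terms c_i = x_i·y_{i+1} − x_{i+1}·y_i:
  -78, -37, -79, -151  ⇒  2A = -345, A = -172.5.
Then Σ (y_i + y_{i+1})·c_i = 2050, so ȳ = 2050 / (6·(-172.5)) = -410/207.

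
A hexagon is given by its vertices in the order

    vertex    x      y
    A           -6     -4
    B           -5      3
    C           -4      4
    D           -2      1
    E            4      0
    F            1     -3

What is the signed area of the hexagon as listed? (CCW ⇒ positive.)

-40

Apply the surveyor's formula: 2A = Σ (x_i·y_{i+1} − x_{i+1}·y_i), indices taken mod 6.
Σ = (-38) + (-8) + (4) + (-4) + (-12) + (-22) = -80
Signed area = Σ/2 = -40 (negative ⇒ clockwise traversal).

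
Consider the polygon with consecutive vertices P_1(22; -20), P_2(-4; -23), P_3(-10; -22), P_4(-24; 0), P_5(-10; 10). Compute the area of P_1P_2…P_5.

Apply the shoelace formula: 2A = Σ (x_i·y_{i+1} − x_{i+1}·y_i), indices taken mod 5.
P_1→P_2: (22)(-23) − (-4)(-20) = -586
P_2→P_3: (-4)(-22) − (-10)(-23) = -142
P_3→P_4: (-10)(0) − (-24)(-22) = -528
P_4→P_5: (-24)(10) − (-10)(0) = -240
P_5→P_1: (-10)(-20) − (22)(10) = -20
Σ = -1516
Area = |Σ|/2 = 758.

758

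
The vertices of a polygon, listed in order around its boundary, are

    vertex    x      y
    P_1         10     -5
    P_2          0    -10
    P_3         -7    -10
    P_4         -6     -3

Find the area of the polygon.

74.5

Apply the shoelace (surveyor's) formula: 2A = Σ (x_i·y_{i+1} − x_{i+1}·y_i), indices taken mod 4.
P_1→P_2: (10)(-10) − (0)(-5) = -100
P_2→P_3: (0)(-10) − (-7)(-10) = -70
P_3→P_4: (-7)(-3) − (-6)(-10) = -39
P_4→P_1: (-6)(-5) − (10)(-3) = 60
Σ = -149
Area = |Σ|/2 = 74.5.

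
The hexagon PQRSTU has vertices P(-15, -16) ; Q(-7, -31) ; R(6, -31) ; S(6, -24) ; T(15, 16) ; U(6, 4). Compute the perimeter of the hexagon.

|PQ| = √((8)² + (-15)²) = √289 = 17
|QR| = √((13)² + (0)²) = √169 = 13
|RS| = √((0)² + (7)²) = √49 = 7
|ST| = √((9)² + (40)²) = √1681 = 41
|TU| = √((-9)² + (-12)²) = √225 = 15
|UP| = √((-21)² + (-20)²) = √841 = 29
Perimeter = 17 + 13 + 7 + 41 + 15 + 29 = 122.

122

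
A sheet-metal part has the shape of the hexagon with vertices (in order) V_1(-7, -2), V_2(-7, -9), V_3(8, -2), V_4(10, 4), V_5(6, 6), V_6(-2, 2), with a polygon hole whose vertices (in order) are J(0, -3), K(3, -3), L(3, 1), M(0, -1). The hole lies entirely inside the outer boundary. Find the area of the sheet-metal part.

123.5

Outer boundary:
Apply the shoelace (surveyor's) formula: 2A = Σ (x_i·y_{i+1} − x_{i+1}·y_i), indices taken mod 6.
V_1→V_2: (-7)(-9) − (-7)(-2) = 49
V_2→V_3: (-7)(-2) − (8)(-9) = 86
V_3→V_4: (8)(4) − (10)(-2) = 52
V_4→V_5: (10)(6) − (6)(4) = 36
V_5→V_6: (6)(2) − (-2)(6) = 24
V_6→V_1: (-2)(-2) − (-7)(2) = 18
Σ = 265
Area = |Σ|/2 = 132.5.
Hole:
Apply the shoelace formula: 2A = Σ (x_i·y_{i+1} − x_{i+1}·y_i), indices taken mod 4.
Cross-terms: 9, 12, -3, 0  ⇒  Σ = 18
Area = |Σ|/2 = 9.
Net area = 132.5 − 9 = 123.5.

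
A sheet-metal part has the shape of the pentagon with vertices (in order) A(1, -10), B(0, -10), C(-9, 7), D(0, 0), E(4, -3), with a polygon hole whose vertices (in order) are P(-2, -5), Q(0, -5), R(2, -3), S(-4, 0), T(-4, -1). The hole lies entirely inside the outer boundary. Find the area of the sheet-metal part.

53.5

Outer boundary:
Apply the shoelace formula: 2A = Σ (x_i·y_{i+1} − x_{i+1}·y_i), indices taken mod 5.
Σ = (-10) + (-90) + (0) + (0) + (-37) = -137
Area = |Σ|/2 = 68.5.
Hole:
Apply the shoelace formula: 2A = Σ (x_i·y_{i+1} − x_{i+1}·y_i), indices taken mod 5.
P→Q: (-2)(-5) − (0)(-5) = 10
Q→R: (0)(-3) − (2)(-5) = 10
R→S: (2)(0) − (-4)(-3) = -12
S→T: (-4)(-1) − (-4)(0) = 4
T→P: (-4)(-5) − (-2)(-1) = 18
Σ = 30
Area = |Σ|/2 = 15.
Net area = 68.5 − 15 = 53.5.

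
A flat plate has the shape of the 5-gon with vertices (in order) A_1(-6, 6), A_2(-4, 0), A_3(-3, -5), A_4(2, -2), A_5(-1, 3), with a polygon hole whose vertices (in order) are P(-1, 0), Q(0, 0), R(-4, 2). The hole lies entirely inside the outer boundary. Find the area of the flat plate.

Outer boundary:
Apply the shoelace formula: 2A = Σ (x_i·y_{i+1} − x_{i+1}·y_i), indices taken mod 5.
Cross-terms: 24, 20, 16, 4, 12  ⇒  Σ = 76
Area = |Σ|/2 = 38.
Hole:
Cross-terms: 0, 0, 2  ⇒  Σ = 2
Area = |Σ|/2 = 1.
Net area = 38 − 1 = 37.

37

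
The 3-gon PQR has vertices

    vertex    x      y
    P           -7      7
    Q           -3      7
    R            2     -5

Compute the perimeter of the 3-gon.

32

|PQ| = √((4)² + (0)²) = √16 = 4
|QR| = √((5)² + (-12)²) = √169 = 13
|RP| = √((-9)² + (12)²) = √225 = 15
Perimeter = 4 + 13 + 15 = 32.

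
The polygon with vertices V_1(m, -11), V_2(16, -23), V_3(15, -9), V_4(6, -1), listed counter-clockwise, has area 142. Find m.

3

The doubled signed area Σ (x_i y_{i+1} − x_{i+1} y_i) is linear in m.
With m=0 it equals 350; the coefficient of m is -22 (from the two edges through V_1).
So -22·m + 350 = 2·142 = 284 ⇒ m = 3.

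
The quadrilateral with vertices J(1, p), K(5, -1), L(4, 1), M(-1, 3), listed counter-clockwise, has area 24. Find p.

The doubled signed area Σ (x_i y_{i+1} − x_{i+1} y_i) is linear in p.
With p=0 it equals 18; the coefficient of p is -6 (from the two edges through J).
So -6·p + 18 = 2·24 = 48 ⇒ p = -5.

-5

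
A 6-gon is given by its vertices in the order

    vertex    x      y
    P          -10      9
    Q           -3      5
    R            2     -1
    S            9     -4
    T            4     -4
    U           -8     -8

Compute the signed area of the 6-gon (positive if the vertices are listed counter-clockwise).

-132.5

Apply the shoelace formula: 2A = Σ (x_i·y_{i+1} − x_{i+1}·y_i), indices taken mod 6.
P→Q: (-10)(5) − (-3)(9) = -23
Q→R: (-3)(-1) − (2)(5) = -7
R→S: (2)(-4) − (9)(-1) = 1
S→T: (9)(-4) − (4)(-4) = -20
T→U: (4)(-8) − (-8)(-4) = -64
U→P: (-8)(9) − (-10)(-8) = -152
Σ = -265
Signed area = Σ/2 = -132.5 (negative ⇒ clockwise traversal).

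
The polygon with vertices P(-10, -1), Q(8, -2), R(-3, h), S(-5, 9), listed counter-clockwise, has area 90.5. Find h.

Write out the shoelace sum; only the two edges meeting at R involve h:
2·Area = [(8·h − (-3)·(-2)) + ((-3)·9 − (-5)·h)] + 123
       = 13·h + 90 = 181
⇒ h = 7.

7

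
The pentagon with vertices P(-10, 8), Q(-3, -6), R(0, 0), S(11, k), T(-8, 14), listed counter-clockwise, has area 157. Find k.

0

The doubled signed area Σ (x_i y_{i+1} − x_{i+1} y_i) is linear in k.
With k=0 it equals 314; the coefficient of k is 8 (from the two edges through S).
So 8·k + 314 = 2·157 = 314 ⇒ k = 0.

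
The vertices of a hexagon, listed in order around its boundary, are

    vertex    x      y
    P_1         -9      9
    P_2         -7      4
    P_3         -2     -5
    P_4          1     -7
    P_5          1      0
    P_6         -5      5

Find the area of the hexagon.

Apply the shoelace formula: 2A = Σ (x_i·y_{i+1} − x_{i+1}·y_i), indices taken mod 6.
P_1→P_2: (-9)(4) − (-7)(9) = 27
P_2→P_3: (-7)(-5) − (-2)(4) = 43
P_3→P_4: (-2)(-7) − (1)(-5) = 19
P_4→P_5: (1)(0) − (1)(-7) = 7
P_5→P_6: (1)(5) − (-5)(0) = 5
P_6→P_1: (-5)(9) − (-9)(5) = 0
Σ = 101
Area = |Σ|/2 = 50.5.

50.5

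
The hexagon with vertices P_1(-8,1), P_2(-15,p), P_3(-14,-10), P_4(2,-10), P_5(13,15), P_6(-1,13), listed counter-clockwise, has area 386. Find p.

0

Write out the shoelace sum; only the two edges meeting at P_2 involve p:
2·Area = [((-8)·p − (-15)·1) + ((-15)·(-10) − (-14)·p)] + 607
       = 6·p + 772 = 772
⇒ p = 0.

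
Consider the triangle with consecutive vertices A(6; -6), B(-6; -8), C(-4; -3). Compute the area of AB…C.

28

Apply Gauss's area formula: 2A = Σ (x_i·y_{i+1} − x_{i+1}·y_i), indices taken mod 3.
Σ = (-84) + (-14) + (42) = -56
Area = |Σ|/2 = 28.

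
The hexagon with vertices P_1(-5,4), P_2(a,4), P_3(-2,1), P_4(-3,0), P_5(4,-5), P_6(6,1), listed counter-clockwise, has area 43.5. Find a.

-6

Write out the shoelace sum; only the two edges meeting at P_2 involve a:
2·Area = [((-5)·4 − a·4) + (a·1 − (-2)·4)] + 81
       = -3·a + 69 = 87
⇒ a = -6.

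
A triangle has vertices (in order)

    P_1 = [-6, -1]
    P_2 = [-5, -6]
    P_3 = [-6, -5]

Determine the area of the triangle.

2

Σ = (31) + (-11) + (-24) = -4
Area = |Σ|/2 = 2.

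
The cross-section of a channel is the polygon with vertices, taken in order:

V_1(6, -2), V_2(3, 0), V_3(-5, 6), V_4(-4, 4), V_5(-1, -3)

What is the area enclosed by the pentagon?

32

Apply the surveyor's formula: 2A = Σ (x_i·y_{i+1} − x_{i+1}·y_i), indices taken mod 5.
Σ = (6) + (18) + (4) + (16) + (20) = 64
Area = |Σ|/2 = 32.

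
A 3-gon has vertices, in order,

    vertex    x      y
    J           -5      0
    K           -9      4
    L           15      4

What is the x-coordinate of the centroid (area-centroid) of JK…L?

1/3

Apply the shoelace (surveyor's) formula. First the cross-terms c_i = x_i·y_{i+1} − x_{i+1}·y_i:
  -20, -96, 20  ⇒  2A = -96, A = -48.
Then Σ (x_i + x_{i+1})·c_i = -96, so x̄ = -96 / (6·(-48)) = 1/3.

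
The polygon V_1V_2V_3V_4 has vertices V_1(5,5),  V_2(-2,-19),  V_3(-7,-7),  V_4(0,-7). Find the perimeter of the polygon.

58

|V_1V_2| = √((-7)² + (-24)²) = √625 = 25
|V_2V_3| = √((-5)² + (12)²) = √169 = 13
|V_3V_4| = √((7)² + (0)²) = √49 = 7
|V_4V_1| = √((5)² + (12)²) = √169 = 13
Perimeter = 25 + 13 + 7 + 13 = 58.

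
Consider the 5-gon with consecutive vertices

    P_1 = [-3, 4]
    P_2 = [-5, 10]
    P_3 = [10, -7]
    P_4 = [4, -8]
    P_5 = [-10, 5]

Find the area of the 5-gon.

106

Apply the surveyor's formula: 2A = Σ (x_i·y_{i+1} − x_{i+1}·y_i), indices taken mod 5.
Σ = (-10) + (-65) + (-52) + (-60) + (-25) = -212
Area = |Σ|/2 = 106.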